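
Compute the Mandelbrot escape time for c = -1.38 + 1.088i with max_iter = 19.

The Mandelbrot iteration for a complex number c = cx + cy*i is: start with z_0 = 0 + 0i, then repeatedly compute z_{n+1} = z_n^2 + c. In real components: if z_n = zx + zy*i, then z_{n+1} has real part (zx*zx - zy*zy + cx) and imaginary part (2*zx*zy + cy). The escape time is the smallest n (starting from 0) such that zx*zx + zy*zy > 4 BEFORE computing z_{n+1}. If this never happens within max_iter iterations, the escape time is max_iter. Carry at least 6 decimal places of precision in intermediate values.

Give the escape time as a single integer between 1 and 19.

Answer: 2

Derivation:
z_0 = 0 + 0i, c = -1.3800 + 1.0880i
Iter 1: z = -1.3800 + 1.0880i, |z|^2 = 3.0881
Iter 2: z = -0.6593 + -1.9149i, |z|^2 = 4.1015
Escaped at iteration 2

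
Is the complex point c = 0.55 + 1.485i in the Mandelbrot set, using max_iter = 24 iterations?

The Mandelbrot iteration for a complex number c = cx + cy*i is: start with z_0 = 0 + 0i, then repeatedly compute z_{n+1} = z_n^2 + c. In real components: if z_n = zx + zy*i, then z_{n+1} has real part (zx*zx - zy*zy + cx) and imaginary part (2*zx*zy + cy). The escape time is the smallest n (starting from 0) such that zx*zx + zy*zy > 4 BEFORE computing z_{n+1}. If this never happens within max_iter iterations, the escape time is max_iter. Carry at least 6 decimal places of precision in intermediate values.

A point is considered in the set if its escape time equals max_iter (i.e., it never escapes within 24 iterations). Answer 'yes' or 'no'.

z_0 = 0 + 0i, c = 0.5500 + 1.4850i
Iter 1: z = 0.5500 + 1.4850i, |z|^2 = 2.5077
Iter 2: z = -1.3527 + 3.1185i, |z|^2 = 11.5549
Escaped at iteration 2

Answer: no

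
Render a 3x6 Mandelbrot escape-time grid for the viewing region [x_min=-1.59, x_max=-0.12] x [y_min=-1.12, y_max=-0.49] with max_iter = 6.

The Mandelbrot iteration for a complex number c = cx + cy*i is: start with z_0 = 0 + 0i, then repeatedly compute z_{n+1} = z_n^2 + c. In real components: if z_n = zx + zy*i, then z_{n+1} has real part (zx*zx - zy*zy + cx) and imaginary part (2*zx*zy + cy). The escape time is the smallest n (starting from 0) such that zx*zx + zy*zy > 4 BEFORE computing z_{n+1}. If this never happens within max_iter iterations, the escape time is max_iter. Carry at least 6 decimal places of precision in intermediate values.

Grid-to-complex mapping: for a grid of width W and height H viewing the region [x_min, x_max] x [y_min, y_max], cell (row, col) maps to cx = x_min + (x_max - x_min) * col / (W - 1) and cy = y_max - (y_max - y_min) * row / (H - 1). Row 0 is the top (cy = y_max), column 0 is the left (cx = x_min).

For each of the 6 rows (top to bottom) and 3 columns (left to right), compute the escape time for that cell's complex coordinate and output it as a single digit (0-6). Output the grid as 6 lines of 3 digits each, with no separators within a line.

Answer: 366
356
346
336
236
235

Derivation:
(row=0, col=0): c = -1.5900 + -0.4900i → escape time 3
(row=0, col=1): c = -0.8550 + -0.4900i → escape time 6
(row=0, col=2): c = -0.1200 + -0.4900i → escape time 6
(row=1, col=0): c = -1.5900 + -0.6160i → escape time 3
(row=1, col=1): c = -0.8550 + -0.6160i → escape time 5
(row=1, col=2): c = -0.1200 + -0.6160i → escape time 6
(row=2, col=0): c = -1.5900 + -0.7420i → escape time 3
(row=2, col=1): c = -0.8550 + -0.7420i → escape time 4
(row=2, col=2): c = -0.1200 + -0.7420i → escape time 6
(row=3, col=0): c = -1.5900 + -0.8680i → escape time 3
(row=3, col=1): c = -0.8550 + -0.8680i → escape time 3
(row=3, col=2): c = -0.1200 + -0.8680i → escape time 6
(row=4, col=0): c = -1.5900 + -0.9940i → escape time 2
(row=4, col=1): c = -0.8550 + -0.9940i → escape time 3
(row=4, col=2): c = -0.1200 + -0.9940i → escape time 6
(row=5, col=0): c = -1.5900 + -1.1200i → escape time 2
(row=5, col=1): c = -0.8550 + -1.1200i → escape time 3
(row=5, col=2): c = -0.1200 + -1.1200i → escape time 5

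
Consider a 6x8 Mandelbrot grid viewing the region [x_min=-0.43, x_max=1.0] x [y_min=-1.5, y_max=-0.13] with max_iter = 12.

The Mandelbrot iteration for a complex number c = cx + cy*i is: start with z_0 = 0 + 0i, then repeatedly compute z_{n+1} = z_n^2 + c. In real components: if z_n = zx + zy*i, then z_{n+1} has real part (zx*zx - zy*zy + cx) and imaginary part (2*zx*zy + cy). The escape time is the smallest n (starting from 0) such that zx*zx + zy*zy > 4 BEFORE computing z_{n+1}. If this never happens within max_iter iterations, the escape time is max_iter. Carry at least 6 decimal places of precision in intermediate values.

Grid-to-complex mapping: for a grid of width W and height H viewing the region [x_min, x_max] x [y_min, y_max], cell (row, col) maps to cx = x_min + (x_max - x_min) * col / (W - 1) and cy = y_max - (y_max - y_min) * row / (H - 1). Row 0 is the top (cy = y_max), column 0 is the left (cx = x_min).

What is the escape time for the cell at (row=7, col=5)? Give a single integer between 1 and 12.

Answer: 2

Derivation:
z_0 = 0 + 0i, c = 1.0000 + -1.5000i
Iter 1: z = 1.0000 + -1.5000i, |z|^2 = 3.2500
Iter 2: z = -0.2500 + -4.5000i, |z|^2 = 20.3125
Escaped at iteration 2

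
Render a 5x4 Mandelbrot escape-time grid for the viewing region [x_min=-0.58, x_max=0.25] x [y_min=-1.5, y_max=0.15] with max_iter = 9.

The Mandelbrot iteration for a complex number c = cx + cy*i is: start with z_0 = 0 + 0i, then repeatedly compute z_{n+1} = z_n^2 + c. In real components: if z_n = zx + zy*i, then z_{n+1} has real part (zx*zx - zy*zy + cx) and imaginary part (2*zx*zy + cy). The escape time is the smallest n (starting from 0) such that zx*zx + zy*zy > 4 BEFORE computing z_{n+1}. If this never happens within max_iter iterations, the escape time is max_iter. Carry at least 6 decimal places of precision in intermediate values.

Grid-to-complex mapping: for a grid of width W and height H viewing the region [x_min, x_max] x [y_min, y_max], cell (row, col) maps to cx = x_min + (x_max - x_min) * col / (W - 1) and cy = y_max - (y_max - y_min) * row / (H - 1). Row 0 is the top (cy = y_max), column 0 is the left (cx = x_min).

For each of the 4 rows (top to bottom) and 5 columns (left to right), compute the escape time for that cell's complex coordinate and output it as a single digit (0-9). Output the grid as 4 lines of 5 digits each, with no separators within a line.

(row=0, col=0): c = -0.5800 + 0.1500i → escape time 9
(row=0, col=1): c = -0.3725 + 0.1500i → escape time 9
(row=0, col=2): c = -0.1650 + 0.1500i → escape time 9
(row=0, col=3): c = 0.0425 + 0.1500i → escape time 9
(row=0, col=4): c = 0.2500 + 0.1500i → escape time 9
(row=1, col=0): c = -0.5800 + -0.4000i → escape time 9
(row=1, col=1): c = -0.3725 + -0.4000i → escape time 9
(row=1, col=2): c = -0.1650 + -0.4000i → escape time 9
(row=1, col=3): c = 0.0425 + -0.4000i → escape time 9
(row=1, col=4): c = 0.2500 + -0.4000i → escape time 9
(row=2, col=0): c = -0.5800 + -0.9500i → escape time 4
(row=2, col=1): c = -0.3725 + -0.9500i → escape time 5
(row=2, col=2): c = -0.1650 + -0.9500i → escape time 9
(row=2, col=3): c = 0.0425 + -0.9500i → escape time 6
(row=2, col=4): c = 0.2500 + -0.9500i → escape time 4
(row=3, col=0): c = -0.5800 + -1.5000i → escape time 2
(row=3, col=1): c = -0.3725 + -1.5000i → escape time 2
(row=3, col=2): c = -0.1650 + -1.5000i → escape time 2
(row=3, col=3): c = 0.0425 + -1.5000i → escape time 2
(row=3, col=4): c = 0.2500 + -1.5000i → escape time 2

Answer: 99999
99999
45964
22222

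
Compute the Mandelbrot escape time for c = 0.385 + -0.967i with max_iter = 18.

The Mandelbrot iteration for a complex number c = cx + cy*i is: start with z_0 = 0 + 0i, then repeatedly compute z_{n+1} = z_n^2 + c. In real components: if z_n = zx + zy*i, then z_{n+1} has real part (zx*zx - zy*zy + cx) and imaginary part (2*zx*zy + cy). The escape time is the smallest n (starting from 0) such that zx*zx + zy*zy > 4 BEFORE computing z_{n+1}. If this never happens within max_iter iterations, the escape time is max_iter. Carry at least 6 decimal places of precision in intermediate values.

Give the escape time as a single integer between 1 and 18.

Answer: 3

Derivation:
z_0 = 0 + 0i, c = 0.3850 + -0.9670i
Iter 1: z = 0.3850 + -0.9670i, |z|^2 = 1.0833
Iter 2: z = -0.4019 + -1.7116i, |z|^2 = 3.0910
Iter 3: z = -2.3830 + 0.4087i, |z|^2 = 5.8459
Escaped at iteration 3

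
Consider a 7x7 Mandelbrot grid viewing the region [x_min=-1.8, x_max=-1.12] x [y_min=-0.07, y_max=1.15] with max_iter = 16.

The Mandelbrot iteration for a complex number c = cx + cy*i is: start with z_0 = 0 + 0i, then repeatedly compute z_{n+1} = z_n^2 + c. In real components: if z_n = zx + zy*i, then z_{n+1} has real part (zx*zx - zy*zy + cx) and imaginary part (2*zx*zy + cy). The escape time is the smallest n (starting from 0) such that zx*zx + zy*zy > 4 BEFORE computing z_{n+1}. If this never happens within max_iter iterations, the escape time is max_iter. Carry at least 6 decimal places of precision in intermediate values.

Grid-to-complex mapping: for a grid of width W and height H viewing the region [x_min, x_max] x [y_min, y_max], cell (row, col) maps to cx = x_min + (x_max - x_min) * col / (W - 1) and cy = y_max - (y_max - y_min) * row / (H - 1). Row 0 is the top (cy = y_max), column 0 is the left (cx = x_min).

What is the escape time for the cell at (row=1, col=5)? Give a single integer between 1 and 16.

z_0 = 0 + 0i, c = -1.2333 + 0.9467i
Iter 1: z = -1.2333 + 0.9467i, |z|^2 = 2.4173
Iter 2: z = -0.6084 + -1.3884i, |z|^2 = 2.2979
Iter 3: z = -2.7910 + 2.6361i, |z|^2 = 14.7386
Escaped at iteration 3

Answer: 3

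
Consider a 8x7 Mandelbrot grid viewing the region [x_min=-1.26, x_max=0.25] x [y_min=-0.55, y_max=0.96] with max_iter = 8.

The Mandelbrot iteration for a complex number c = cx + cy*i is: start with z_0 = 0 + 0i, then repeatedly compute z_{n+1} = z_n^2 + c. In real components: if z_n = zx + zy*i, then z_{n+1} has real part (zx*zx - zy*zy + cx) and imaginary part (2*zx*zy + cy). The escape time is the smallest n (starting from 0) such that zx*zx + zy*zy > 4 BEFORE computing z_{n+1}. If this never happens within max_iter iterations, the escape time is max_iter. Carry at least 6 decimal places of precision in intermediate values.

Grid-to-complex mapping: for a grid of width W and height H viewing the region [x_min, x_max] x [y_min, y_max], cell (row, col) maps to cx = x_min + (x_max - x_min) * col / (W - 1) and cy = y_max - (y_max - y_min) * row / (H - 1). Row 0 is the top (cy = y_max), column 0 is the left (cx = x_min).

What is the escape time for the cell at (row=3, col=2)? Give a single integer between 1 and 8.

Answer: 8

Derivation:
z_0 = 0 + 0i, c = -0.8286 + 0.2050i
Iter 1: z = -0.8286 + 0.2050i, |z|^2 = 0.7286
Iter 2: z = -0.1841 + -0.1347i, |z|^2 = 0.0520
Iter 3: z = -0.8128 + 0.2546i, |z|^2 = 0.7255
Iter 4: z = -0.2327 + -0.2089i, |z|^2 = 0.0978
Iter 5: z = -0.8181 + 0.3022i, |z|^2 = 0.7606
Iter 6: z = -0.2507 + -0.2895i, |z|^2 = 0.1466
Iter 7: z = -0.8495 + 0.3501i, |z|^2 = 0.8443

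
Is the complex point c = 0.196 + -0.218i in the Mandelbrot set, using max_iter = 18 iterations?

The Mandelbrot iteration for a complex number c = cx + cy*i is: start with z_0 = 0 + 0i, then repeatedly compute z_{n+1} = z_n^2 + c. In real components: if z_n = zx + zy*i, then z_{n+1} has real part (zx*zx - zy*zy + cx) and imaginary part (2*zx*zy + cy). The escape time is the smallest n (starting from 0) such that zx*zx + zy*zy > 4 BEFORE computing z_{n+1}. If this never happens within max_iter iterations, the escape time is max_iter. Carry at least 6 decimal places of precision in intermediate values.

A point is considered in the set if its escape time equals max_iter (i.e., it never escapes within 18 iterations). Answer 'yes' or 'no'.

Answer: yes

Derivation:
z_0 = 0 + 0i, c = 0.1960 + -0.2180i
Iter 1: z = 0.1960 + -0.2180i, |z|^2 = 0.0859
Iter 2: z = 0.1869 + -0.3035i, |z|^2 = 0.1270
Iter 3: z = 0.1388 + -0.3314i, |z|^2 = 0.1291
Iter 4: z = 0.1054 + -0.3100i, |z|^2 = 0.1072
Iter 5: z = 0.1110 + -0.2834i, |z|^2 = 0.0926
Iter 6: z = 0.1280 + -0.2809i, |z|^2 = 0.0953
Iter 7: z = 0.1335 + -0.2899i, |z|^2 = 0.1019
Iter 8: z = 0.1298 + -0.2954i, |z|^2 = 0.1041
Iter 9: z = 0.1256 + -0.2947i, |z|^2 = 0.1026
Iter 10: z = 0.1249 + -0.2920i, |z|^2 = 0.1009
Iter 11: z = 0.1263 + -0.2910i, |z|^2 = 0.1006
Iter 12: z = 0.1273 + -0.2915i, |z|^2 = 0.1012
Iter 13: z = 0.1272 + -0.2922i, |z|^2 = 0.1016
Iter 14: z = 0.1268 + -0.2924i, |z|^2 = 0.1015
Iter 15: z = 0.1266 + -0.2921i, |z|^2 = 0.1014
Iter 16: z = 0.1267 + -0.2920i, |z|^2 = 0.1013
Iter 17: z = 0.1268 + -0.2920i, |z|^2 = 0.1013
Did not escape in 18 iterations → in set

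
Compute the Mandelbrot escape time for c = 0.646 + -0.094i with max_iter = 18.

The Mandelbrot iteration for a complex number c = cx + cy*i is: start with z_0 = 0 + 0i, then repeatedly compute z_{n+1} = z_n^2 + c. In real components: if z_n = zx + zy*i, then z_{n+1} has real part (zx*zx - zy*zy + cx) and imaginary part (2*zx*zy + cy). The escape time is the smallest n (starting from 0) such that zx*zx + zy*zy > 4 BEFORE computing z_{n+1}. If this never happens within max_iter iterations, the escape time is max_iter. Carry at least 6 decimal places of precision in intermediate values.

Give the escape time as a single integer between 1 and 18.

Answer: 4

Derivation:
z_0 = 0 + 0i, c = 0.6460 + -0.0940i
Iter 1: z = 0.6460 + -0.0940i, |z|^2 = 0.4262
Iter 2: z = 1.0545 + -0.2154i, |z|^2 = 1.1583
Iter 3: z = 1.7115 + -0.5484i, |z|^2 = 3.2300
Iter 4: z = 3.2746 + -1.9711i, |z|^2 = 14.6079
Escaped at iteration 4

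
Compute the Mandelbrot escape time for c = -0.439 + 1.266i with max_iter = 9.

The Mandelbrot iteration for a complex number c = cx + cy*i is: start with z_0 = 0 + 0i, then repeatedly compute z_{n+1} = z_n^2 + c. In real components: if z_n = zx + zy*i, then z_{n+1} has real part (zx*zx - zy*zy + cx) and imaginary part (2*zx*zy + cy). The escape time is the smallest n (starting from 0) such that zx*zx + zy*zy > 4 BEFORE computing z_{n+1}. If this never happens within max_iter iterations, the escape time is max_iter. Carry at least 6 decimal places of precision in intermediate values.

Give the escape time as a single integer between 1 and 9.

z_0 = 0 + 0i, c = -0.4390 + 1.2660i
Iter 1: z = -0.4390 + 1.2660i, |z|^2 = 1.7955
Iter 2: z = -1.8490 + 0.1545i, |z|^2 = 3.4428
Iter 3: z = 2.9561 + 0.6948i, |z|^2 = 9.2212
Escaped at iteration 3

Answer: 3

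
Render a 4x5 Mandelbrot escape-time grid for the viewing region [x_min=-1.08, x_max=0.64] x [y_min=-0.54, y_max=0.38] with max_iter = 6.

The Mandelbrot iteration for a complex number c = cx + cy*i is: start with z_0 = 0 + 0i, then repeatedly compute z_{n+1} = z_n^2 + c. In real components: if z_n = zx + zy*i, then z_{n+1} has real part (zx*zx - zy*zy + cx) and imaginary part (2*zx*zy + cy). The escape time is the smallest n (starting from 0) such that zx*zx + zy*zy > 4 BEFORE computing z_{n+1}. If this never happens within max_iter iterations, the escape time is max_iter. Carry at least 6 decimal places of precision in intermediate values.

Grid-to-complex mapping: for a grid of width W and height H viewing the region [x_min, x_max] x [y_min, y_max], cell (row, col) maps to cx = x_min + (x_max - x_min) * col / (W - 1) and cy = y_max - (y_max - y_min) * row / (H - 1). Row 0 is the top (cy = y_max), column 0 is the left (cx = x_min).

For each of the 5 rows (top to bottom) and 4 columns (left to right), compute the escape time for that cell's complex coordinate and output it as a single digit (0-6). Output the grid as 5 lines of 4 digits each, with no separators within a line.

Answer: 6663
6664
6664
6664
5663

Derivation:
(row=0, col=0): c = -1.0800 + 0.3800i → escape time 6
(row=0, col=1): c = -0.5067 + 0.3800i → escape time 6
(row=0, col=2): c = 0.0667 + 0.3800i → escape time 6
(row=0, col=3): c = 0.6400 + 0.3800i → escape time 3
(row=1, col=0): c = -1.0800 + 0.1500i → escape time 6
(row=1, col=1): c = -0.5067 + 0.1500i → escape time 6
(row=1, col=2): c = 0.0667 + 0.1500i → escape time 6
(row=1, col=3): c = 0.6400 + 0.1500i → escape time 4
(row=2, col=0): c = -1.0800 + -0.0800i → escape time 6
(row=2, col=1): c = -0.5067 + -0.0800i → escape time 6
(row=2, col=2): c = 0.0667 + -0.0800i → escape time 6
(row=2, col=3): c = 0.6400 + -0.0800i → escape time 4
(row=3, col=0): c = -1.0800 + -0.3100i → escape time 6
(row=3, col=1): c = -0.5067 + -0.3100i → escape time 6
(row=3, col=2): c = 0.0667 + -0.3100i → escape time 6
(row=3, col=3): c = 0.6400 + -0.3100i → escape time 4
(row=4, col=0): c = -1.0800 + -0.5400i → escape time 5
(row=4, col=1): c = -0.5067 + -0.5400i → escape time 6
(row=4, col=2): c = 0.0667 + -0.5400i → escape time 6
(row=4, col=3): c = 0.6400 + -0.5400i → escape time 3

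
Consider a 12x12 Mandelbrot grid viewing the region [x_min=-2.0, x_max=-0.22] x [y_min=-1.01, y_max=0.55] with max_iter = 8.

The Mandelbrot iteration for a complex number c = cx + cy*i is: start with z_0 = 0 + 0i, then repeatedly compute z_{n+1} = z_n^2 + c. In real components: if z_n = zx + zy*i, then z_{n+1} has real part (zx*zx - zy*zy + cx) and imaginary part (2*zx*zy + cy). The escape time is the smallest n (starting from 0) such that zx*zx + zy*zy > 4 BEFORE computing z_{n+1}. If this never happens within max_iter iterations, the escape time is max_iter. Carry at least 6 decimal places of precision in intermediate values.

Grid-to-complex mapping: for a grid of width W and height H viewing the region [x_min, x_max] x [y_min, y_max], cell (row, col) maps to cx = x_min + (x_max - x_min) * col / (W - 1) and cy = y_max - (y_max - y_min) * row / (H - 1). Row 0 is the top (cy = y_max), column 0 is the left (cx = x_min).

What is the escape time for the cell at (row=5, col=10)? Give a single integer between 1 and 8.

Answer: 8

Derivation:
z_0 = 0 + 0i, c = -0.3818 + -0.1591i
Iter 1: z = -0.3818 + -0.1591i, |z|^2 = 0.1711
Iter 2: z = -0.2613 + -0.0376i, |z|^2 = 0.0697
Iter 3: z = -0.3149 + -0.1394i, |z|^2 = 0.1186
Iter 4: z = -0.3021 + -0.0713i, |z|^2 = 0.0963
Iter 5: z = -0.2956 + -0.1160i, |z|^2 = 0.1009
Iter 6: z = -0.3079 + -0.0905i, |z|^2 = 0.1030
Iter 7: z = -0.2952 + -0.1034i, |z|^2 = 0.0978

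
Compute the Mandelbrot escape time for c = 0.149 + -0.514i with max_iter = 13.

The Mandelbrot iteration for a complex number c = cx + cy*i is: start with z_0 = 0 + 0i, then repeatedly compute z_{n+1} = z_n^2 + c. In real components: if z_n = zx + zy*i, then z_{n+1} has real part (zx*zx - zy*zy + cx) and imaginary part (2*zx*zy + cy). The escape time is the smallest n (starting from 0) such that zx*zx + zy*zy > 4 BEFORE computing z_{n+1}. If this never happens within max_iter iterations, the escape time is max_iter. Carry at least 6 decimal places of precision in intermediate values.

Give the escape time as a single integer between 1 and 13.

Answer: 13

Derivation:
z_0 = 0 + 0i, c = 0.1490 + -0.5140i
Iter 1: z = 0.1490 + -0.5140i, |z|^2 = 0.2864
Iter 2: z = -0.0930 + -0.6672i, |z|^2 = 0.4538
Iter 3: z = -0.2875 + -0.3899i, |z|^2 = 0.2347
Iter 4: z = 0.0796 + -0.2898i, |z|^2 = 0.0903
Iter 5: z = 0.0713 + -0.5601i, |z|^2 = 0.3189
Iter 6: z = -0.1597 + -0.5939i, |z|^2 = 0.3782
Iter 7: z = -0.1782 + -0.3243i, |z|^2 = 0.1370
Iter 8: z = 0.0756 + -0.3984i, |z|^2 = 0.1644
Iter 9: z = -0.0040 + -0.5742i, |z|^2 = 0.3297
Iter 10: z = -0.1807 + -0.5094i, |z|^2 = 0.2922
Iter 11: z = -0.0778 + -0.3299i, |z|^2 = 0.1149
Iter 12: z = 0.0462 + -0.4626i, |z|^2 = 0.2162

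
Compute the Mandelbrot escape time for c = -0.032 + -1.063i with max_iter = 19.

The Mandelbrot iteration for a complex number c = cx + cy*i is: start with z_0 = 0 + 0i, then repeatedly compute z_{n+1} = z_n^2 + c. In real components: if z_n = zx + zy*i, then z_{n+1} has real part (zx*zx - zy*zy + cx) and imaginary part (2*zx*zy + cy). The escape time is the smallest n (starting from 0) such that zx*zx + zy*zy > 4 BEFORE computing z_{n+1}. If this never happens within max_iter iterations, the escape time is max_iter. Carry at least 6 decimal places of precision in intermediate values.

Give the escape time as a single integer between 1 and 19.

z_0 = 0 + 0i, c = -0.0320 + -1.0630i
Iter 1: z = -0.0320 + -1.0630i, |z|^2 = 1.1310
Iter 2: z = -1.1609 + -0.9950i, |z|^2 = 2.3378
Iter 3: z = 0.3258 + 1.2472i, |z|^2 = 1.6617
Iter 4: z = -1.4814 + -0.2502i, |z|^2 = 2.2570
Iter 5: z = 2.0998 + -0.3216i, |z|^2 = 4.5126
Escaped at iteration 5

Answer: 5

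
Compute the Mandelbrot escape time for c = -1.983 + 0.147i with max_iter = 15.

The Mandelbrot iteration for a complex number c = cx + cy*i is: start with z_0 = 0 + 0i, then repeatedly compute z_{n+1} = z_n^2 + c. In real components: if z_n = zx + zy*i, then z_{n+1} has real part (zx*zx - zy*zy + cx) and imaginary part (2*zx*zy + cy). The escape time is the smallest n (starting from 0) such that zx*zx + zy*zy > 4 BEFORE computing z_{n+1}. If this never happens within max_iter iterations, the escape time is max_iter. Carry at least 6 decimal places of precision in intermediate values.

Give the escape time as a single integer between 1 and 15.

z_0 = 0 + 0i, c = -1.9830 + 0.1470i
Iter 1: z = -1.9830 + 0.1470i, |z|^2 = 3.9539
Iter 2: z = 1.9277 + -0.4360i, |z|^2 = 3.9060
Iter 3: z = 1.5429 + -1.5339i, |z|^2 = 4.7334
Escaped at iteration 3

Answer: 3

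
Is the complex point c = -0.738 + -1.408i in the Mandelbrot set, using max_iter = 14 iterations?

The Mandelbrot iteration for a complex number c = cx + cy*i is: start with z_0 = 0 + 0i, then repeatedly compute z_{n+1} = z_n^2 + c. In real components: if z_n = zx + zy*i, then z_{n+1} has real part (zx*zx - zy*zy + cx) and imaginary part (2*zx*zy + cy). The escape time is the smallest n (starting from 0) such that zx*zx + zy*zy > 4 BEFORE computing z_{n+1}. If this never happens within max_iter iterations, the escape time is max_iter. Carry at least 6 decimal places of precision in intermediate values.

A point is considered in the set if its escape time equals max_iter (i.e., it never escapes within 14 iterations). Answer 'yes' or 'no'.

Answer: no

Derivation:
z_0 = 0 + 0i, c = -0.7380 + -1.4080i
Iter 1: z = -0.7380 + -1.4080i, |z|^2 = 2.5271
Iter 2: z = -2.1758 + 0.6702i, |z|^2 = 5.1834
Escaped at iteration 2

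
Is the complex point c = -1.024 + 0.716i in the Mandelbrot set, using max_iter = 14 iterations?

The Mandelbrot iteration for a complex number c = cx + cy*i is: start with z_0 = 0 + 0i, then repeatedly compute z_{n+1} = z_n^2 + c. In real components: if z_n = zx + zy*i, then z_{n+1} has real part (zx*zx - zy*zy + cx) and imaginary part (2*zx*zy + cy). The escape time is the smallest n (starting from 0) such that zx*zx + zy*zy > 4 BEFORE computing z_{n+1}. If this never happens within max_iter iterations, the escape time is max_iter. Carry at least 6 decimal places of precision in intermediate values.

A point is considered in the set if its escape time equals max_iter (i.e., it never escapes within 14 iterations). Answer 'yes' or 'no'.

z_0 = 0 + 0i, c = -1.0240 + 0.7160i
Iter 1: z = -1.0240 + 0.7160i, |z|^2 = 1.5612
Iter 2: z = -0.4881 + -0.7504i, |z|^2 = 0.8013
Iter 3: z = -1.3488 + 1.4485i, |z|^2 = 3.9174
Iter 4: z = -1.3027 + -3.1915i, |z|^2 = 11.8829
Escaped at iteration 4

Answer: no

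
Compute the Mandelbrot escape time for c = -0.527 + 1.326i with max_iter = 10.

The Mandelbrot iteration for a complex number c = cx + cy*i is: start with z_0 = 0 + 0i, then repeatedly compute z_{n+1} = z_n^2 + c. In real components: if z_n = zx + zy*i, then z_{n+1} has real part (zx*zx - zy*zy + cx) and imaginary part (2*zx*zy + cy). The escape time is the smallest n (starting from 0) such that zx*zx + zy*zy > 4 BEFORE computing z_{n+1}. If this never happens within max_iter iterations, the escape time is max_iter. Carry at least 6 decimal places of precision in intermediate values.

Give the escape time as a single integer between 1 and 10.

Answer: 2

Derivation:
z_0 = 0 + 0i, c = -0.5270 + 1.3260i
Iter 1: z = -0.5270 + 1.3260i, |z|^2 = 2.0360
Iter 2: z = -2.0075 + -0.0716i, |z|^2 = 4.0354
Escaped at iteration 2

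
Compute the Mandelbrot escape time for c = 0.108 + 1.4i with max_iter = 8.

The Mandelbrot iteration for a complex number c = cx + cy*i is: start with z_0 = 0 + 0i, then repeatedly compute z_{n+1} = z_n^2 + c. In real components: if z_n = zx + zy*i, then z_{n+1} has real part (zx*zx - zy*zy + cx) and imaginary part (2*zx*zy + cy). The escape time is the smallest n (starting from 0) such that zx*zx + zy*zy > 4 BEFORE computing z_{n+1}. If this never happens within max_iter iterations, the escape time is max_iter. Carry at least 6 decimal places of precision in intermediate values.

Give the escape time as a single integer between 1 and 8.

Answer: 2

Derivation:
z_0 = 0 + 0i, c = 0.1080 + 1.4000i
Iter 1: z = 0.1080 + 1.4000i, |z|^2 = 1.9717
Iter 2: z = -1.8403 + 1.7024i, |z|^2 = 6.2850
Escaped at iteration 2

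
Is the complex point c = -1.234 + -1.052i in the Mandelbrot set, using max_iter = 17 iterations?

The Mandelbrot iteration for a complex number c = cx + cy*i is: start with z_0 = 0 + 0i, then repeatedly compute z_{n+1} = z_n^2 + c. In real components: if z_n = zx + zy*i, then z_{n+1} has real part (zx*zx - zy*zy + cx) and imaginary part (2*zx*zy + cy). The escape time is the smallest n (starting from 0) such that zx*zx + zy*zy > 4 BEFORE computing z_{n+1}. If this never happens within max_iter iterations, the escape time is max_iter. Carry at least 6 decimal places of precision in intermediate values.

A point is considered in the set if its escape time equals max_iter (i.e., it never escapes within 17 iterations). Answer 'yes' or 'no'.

z_0 = 0 + 0i, c = -1.2340 + -1.0520i
Iter 1: z = -1.2340 + -1.0520i, |z|^2 = 2.6295
Iter 2: z = -0.8179 + 1.5443i, |z|^2 = 3.0540
Iter 3: z = -2.9499 + -3.5784i, |z|^2 = 21.5069
Escaped at iteration 3

Answer: no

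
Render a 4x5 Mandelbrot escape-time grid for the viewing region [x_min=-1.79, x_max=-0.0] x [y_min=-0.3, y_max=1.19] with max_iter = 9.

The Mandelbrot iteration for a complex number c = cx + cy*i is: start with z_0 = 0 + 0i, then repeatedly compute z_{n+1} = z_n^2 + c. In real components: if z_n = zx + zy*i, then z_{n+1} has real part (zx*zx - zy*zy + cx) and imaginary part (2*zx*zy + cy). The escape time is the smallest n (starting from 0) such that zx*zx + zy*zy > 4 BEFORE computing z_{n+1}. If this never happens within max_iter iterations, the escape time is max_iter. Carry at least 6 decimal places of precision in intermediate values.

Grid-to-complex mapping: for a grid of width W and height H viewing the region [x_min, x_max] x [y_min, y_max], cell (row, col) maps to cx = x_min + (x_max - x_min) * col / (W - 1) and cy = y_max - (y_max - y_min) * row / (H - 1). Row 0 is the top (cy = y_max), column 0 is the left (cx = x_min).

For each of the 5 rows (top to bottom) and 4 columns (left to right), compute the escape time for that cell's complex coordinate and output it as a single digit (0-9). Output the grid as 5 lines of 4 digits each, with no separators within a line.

Answer: 1233
2349
3699
5999
4999

Derivation:
(row=0, col=0): c = -1.7900 + 1.1900i → escape time 1
(row=0, col=1): c = -1.1933 + 1.1900i → escape time 2
(row=0, col=2): c = -0.5967 + 1.1900i → escape time 3
(row=0, col=3): c = 0.0000 + 1.1900i → escape time 3
(row=1, col=0): c = -1.7900 + 0.8175i → escape time 2
(row=1, col=1): c = -1.1933 + 0.8175i → escape time 3
(row=1, col=2): c = -0.5967 + 0.8175i → escape time 4
(row=1, col=3): c = 0.0000 + 0.8175i → escape time 9
(row=2, col=0): c = -1.7900 + 0.4450i → escape time 3
(row=2, col=1): c = -1.1933 + 0.4450i → escape time 6
(row=2, col=2): c = -0.5967 + 0.4450i → escape time 9
(row=2, col=3): c = 0.0000 + 0.4450i → escape time 9
(row=3, col=0): c = -1.7900 + 0.0725i → escape time 5
(row=3, col=1): c = -1.1933 + 0.0725i → escape time 9
(row=3, col=2): c = -0.5967 + 0.0725i → escape time 9
(row=3, col=3): c = 0.0000 + 0.0725i → escape time 9
(row=4, col=0): c = -1.7900 + -0.3000i → escape time 4
(row=4, col=1): c = -1.1933 + -0.3000i → escape time 9
(row=4, col=2): c = -0.5967 + -0.3000i → escape time 9
(row=4, col=3): c = 0.0000 + -0.3000i → escape time 9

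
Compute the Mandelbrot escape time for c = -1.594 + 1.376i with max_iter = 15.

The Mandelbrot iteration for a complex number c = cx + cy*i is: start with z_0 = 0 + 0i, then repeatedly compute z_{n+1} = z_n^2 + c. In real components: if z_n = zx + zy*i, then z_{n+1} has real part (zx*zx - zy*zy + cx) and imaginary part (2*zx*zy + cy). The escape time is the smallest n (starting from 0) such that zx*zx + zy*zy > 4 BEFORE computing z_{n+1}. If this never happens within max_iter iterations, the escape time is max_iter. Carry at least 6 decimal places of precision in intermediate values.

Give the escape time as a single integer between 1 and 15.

z_0 = 0 + 0i, c = -1.5940 + 1.3760i
Iter 1: z = -1.5940 + 1.3760i, |z|^2 = 4.4342
Escaped at iteration 1

Answer: 1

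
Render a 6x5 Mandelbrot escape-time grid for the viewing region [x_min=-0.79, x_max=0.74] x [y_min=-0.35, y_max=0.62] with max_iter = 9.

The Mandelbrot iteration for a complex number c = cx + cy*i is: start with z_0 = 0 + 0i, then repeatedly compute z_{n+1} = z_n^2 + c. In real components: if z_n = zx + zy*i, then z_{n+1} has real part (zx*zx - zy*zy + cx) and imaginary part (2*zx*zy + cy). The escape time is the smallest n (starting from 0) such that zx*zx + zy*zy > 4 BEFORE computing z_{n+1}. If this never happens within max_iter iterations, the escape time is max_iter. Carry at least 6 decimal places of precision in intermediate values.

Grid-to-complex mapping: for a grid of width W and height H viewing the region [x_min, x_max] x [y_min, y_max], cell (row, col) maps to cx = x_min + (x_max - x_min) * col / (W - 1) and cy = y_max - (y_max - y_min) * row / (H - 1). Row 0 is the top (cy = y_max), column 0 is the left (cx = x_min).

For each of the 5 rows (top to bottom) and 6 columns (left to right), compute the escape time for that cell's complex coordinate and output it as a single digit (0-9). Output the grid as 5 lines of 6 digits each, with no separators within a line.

Answer: 599963
899993
999973
999963
899993

Derivation:
(row=0, col=0): c = -0.7900 + 0.6200i → escape time 5
(row=0, col=1): c = -0.4840 + 0.6200i → escape time 9
(row=0, col=2): c = -0.1780 + 0.6200i → escape time 9
(row=0, col=3): c = 0.1280 + 0.6200i → escape time 9
(row=0, col=4): c = 0.4340 + 0.6200i → escape time 6
(row=0, col=5): c = 0.7400 + 0.6200i → escape time 3
(row=1, col=0): c = -0.7900 + 0.3775i → escape time 8
(row=1, col=1): c = -0.4840 + 0.3775i → escape time 9
(row=1, col=2): c = -0.1780 + 0.3775i → escape time 9
(row=1, col=3): c = 0.1280 + 0.3775i → escape time 9
(row=1, col=4): c = 0.4340 + 0.3775i → escape time 9
(row=1, col=5): c = 0.7400 + 0.3775i → escape time 3
(row=2, col=0): c = -0.7900 + 0.1350i → escape time 9
(row=2, col=1): c = -0.4840 + 0.1350i → escape time 9
(row=2, col=2): c = -0.1780 + 0.1350i → escape time 9
(row=2, col=3): c = 0.1280 + 0.1350i → escape time 9
(row=2, col=4): c = 0.4340 + 0.1350i → escape time 7
(row=2, col=5): c = 0.7400 + 0.1350i → escape time 3
(row=3, col=0): c = -0.7900 + -0.1075i → escape time 9
(row=3, col=1): c = -0.4840 + -0.1075i → escape time 9
(row=3, col=2): c = -0.1780 + -0.1075i → escape time 9
(row=3, col=3): c = 0.1280 + -0.1075i → escape time 9
(row=3, col=4): c = 0.4340 + -0.1075i → escape time 6
(row=3, col=5): c = 0.7400 + -0.1075i → escape time 3
(row=4, col=0): c = -0.7900 + -0.3500i → escape time 8
(row=4, col=1): c = -0.4840 + -0.3500i → escape time 9
(row=4, col=2): c = -0.1780 + -0.3500i → escape time 9
(row=4, col=3): c = 0.1280 + -0.3500i → escape time 9
(row=4, col=4): c = 0.4340 + -0.3500i → escape time 9
(row=4, col=5): c = 0.7400 + -0.3500i → escape time 3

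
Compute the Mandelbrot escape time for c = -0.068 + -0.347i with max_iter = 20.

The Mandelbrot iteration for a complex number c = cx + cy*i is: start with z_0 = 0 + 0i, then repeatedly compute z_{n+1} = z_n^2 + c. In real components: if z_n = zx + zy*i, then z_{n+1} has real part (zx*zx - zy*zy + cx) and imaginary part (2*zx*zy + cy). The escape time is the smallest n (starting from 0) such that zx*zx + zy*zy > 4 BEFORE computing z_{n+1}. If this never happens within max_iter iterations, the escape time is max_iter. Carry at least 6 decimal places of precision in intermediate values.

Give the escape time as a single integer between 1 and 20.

Answer: 20

Derivation:
z_0 = 0 + 0i, c = -0.0680 + -0.3470i
Iter 1: z = -0.0680 + -0.3470i, |z|^2 = 0.1250
Iter 2: z = -0.1838 + -0.2998i, |z|^2 = 0.1237
Iter 3: z = -0.1241 + -0.2368i, |z|^2 = 0.0715
Iter 4: z = -0.1087 + -0.2882i, |z|^2 = 0.0949
Iter 5: z = -0.1393 + -0.2844i, |z|^2 = 0.1003
Iter 6: z = -0.1295 + -0.2678i, |z|^2 = 0.0885
Iter 7: z = -0.1230 + -0.2777i, |z|^2 = 0.0922
Iter 8: z = -0.1300 + -0.2787i, |z|^2 = 0.0946
Iter 9: z = -0.1288 + -0.2745i, |z|^2 = 0.0920
Iter 10: z = -0.1268 + -0.2763i, |z|^2 = 0.0924
Iter 11: z = -0.1283 + -0.2769i, |z|^2 = 0.0931
Iter 12: z = -0.1282 + -0.2760i, |z|^2 = 0.0926
Iter 13: z = -0.1277 + -0.2762i, |z|^2 = 0.0926
Iter 14: z = -0.1280 + -0.2765i, |z|^2 = 0.0928
Iter 15: z = -0.1280 + -0.2762i, |z|^2 = 0.0927
Iter 16: z = -0.1279 + -0.2763i, |z|^2 = 0.0927
Iter 17: z = -0.1280 + -0.2763i, |z|^2 = 0.0927
Iter 18: z = -0.1280 + -0.2763i, |z|^2 = 0.0927
Iter 19: z = -0.1280 + -0.2763i, |z|^2 = 0.0927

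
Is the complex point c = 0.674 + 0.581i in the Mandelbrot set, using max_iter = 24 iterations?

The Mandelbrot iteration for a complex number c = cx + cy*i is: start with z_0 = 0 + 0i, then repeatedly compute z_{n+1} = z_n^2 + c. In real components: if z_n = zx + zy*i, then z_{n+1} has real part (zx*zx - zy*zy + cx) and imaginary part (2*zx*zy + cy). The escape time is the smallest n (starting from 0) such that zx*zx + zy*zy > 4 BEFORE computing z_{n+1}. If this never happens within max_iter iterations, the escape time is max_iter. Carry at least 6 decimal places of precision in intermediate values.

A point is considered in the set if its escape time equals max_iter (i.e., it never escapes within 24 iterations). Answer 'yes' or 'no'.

Answer: no

Derivation:
z_0 = 0 + 0i, c = 0.6740 + 0.5810i
Iter 1: z = 0.6740 + 0.5810i, |z|^2 = 0.7918
Iter 2: z = 0.7907 + 1.3642i, |z|^2 = 2.4862
Iter 3: z = -0.5618 + 2.7384i, |z|^2 = 7.8143
Escaped at iteration 3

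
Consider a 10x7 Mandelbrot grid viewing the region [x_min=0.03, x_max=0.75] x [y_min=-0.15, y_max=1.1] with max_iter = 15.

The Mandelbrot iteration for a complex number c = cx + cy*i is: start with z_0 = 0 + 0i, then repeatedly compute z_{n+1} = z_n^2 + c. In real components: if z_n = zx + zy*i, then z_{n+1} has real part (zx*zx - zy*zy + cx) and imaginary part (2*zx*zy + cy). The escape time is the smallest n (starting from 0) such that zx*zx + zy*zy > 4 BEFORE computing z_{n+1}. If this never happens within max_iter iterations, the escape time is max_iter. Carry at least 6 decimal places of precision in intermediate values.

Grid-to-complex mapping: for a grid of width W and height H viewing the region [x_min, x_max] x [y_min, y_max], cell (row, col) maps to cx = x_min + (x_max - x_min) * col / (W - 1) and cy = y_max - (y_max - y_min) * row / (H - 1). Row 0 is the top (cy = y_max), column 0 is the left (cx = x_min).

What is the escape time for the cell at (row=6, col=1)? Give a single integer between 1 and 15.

z_0 = 0 + 0i, c = 0.1100 + -0.1500i
Iter 1: z = 0.1100 + -0.1500i, |z|^2 = 0.0346
Iter 2: z = 0.0996 + -0.1830i, |z|^2 = 0.0434
Iter 3: z = 0.0864 + -0.1865i, |z|^2 = 0.0422
Iter 4: z = 0.0827 + -0.1822i, |z|^2 = 0.0400
Iter 5: z = 0.0836 + -0.1801i, |z|^2 = 0.0394
Iter 6: z = 0.0845 + -0.1801i, |z|^2 = 0.0396
Iter 7: z = 0.0847 + -0.1805i, |z|^2 = 0.0397
Iter 8: z = 0.0846 + -0.1806i, |z|^2 = 0.0398
Iter 9: z = 0.0846 + -0.1806i, |z|^2 = 0.0397
Iter 10: z = 0.0845 + -0.1805i, |z|^2 = 0.0397
Iter 11: z = 0.0846 + -0.1805i, |z|^2 = 0.0397
Iter 12: z = 0.0846 + -0.1805i, |z|^2 = 0.0397
Iter 13: z = 0.0846 + -0.1805i, |z|^2 = 0.0397
Iter 14: z = 0.0846 + -0.1805i, |z|^2 = 0.0397

Answer: 15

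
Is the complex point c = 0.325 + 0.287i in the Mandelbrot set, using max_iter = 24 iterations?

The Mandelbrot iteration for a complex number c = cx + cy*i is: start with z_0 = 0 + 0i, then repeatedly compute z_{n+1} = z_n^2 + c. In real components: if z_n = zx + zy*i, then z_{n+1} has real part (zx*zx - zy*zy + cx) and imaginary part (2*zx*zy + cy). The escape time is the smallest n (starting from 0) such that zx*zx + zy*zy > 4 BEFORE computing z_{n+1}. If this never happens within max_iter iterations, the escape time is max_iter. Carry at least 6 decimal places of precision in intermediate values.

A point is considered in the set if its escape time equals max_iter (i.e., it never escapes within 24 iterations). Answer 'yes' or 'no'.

z_0 = 0 + 0i, c = 0.3250 + 0.2870i
Iter 1: z = 0.3250 + 0.2870i, |z|^2 = 0.1880
Iter 2: z = 0.3483 + 0.4735i, |z|^2 = 0.3455
Iter 3: z = 0.2220 + 0.6168i, |z|^2 = 0.4298
Iter 4: z = -0.0062 + 0.5609i, |z|^2 = 0.3147
Iter 5: z = 0.0104 + 0.2801i, |z|^2 = 0.0785
Iter 6: z = 0.2467 + 0.2928i, |z|^2 = 0.1466
Iter 7: z = 0.3001 + 0.4315i, |z|^2 = 0.2762
Iter 8: z = 0.2289 + 0.5460i, |z|^2 = 0.3505
Iter 9: z = 0.0793 + 0.5369i, |z|^2 = 0.2946
Iter 10: z = 0.0430 + 0.3722i, |z|^2 = 0.1404
Iter 11: z = 0.1883 + 0.3190i, |z|^2 = 0.1372
Iter 12: z = 0.2587 + 0.4072i, |z|^2 = 0.2327
Iter 13: z = 0.2262 + 0.4977i, |z|^2 = 0.2988
Iter 14: z = 0.1285 + 0.5121i, |z|^2 = 0.2787
Iter 15: z = 0.0793 + 0.4186i, |z|^2 = 0.1815
Iter 16: z = 0.1561 + 0.3534i, |z|^2 = 0.1492
Iter 17: z = 0.2245 + 0.3973i, |z|^2 = 0.2082
Iter 18: z = 0.2176 + 0.4654i, |z|^2 = 0.2639
Iter 19: z = 0.1557 + 0.4895i, |z|^2 = 0.2639
Iter 20: z = 0.1097 + 0.4395i, |z|^2 = 0.2052
Iter 21: z = 0.1439 + 0.3834i, |z|^2 = 0.1677
Iter 22: z = 0.1987 + 0.3973i, |z|^2 = 0.1974
Iter 23: z = 0.2066 + 0.4449i, |z|^2 = 0.2406
Did not escape in 24 iterations → in set

Answer: yes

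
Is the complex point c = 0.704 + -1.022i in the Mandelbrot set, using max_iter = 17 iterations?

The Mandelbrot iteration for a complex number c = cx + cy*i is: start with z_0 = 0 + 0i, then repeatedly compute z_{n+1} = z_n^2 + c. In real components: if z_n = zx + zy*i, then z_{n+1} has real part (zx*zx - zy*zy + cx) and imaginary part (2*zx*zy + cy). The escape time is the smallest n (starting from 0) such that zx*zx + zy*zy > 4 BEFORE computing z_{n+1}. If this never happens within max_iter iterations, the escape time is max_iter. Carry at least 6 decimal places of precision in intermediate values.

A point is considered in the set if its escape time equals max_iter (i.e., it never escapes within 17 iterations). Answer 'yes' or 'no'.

z_0 = 0 + 0i, c = 0.7040 + -1.0220i
Iter 1: z = 0.7040 + -1.0220i, |z|^2 = 1.5401
Iter 2: z = 0.1551 + -2.4610i, |z|^2 = 6.0805
Escaped at iteration 2

Answer: no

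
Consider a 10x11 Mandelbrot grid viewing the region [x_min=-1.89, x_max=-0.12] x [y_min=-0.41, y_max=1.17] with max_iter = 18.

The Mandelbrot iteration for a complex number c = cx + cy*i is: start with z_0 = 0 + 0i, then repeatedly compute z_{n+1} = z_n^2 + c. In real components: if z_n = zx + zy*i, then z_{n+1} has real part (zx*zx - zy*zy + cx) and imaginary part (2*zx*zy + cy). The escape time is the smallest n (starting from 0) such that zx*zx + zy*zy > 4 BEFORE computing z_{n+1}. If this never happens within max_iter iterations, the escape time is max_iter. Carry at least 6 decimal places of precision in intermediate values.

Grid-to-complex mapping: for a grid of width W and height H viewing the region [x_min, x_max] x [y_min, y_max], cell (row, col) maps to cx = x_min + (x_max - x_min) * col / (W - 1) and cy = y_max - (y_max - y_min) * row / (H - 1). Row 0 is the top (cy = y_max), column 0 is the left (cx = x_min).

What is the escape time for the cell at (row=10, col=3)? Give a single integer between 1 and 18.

z_0 = 0 + 0i, c = -1.3000 + -0.4100i
Iter 1: z = -1.3000 + -0.4100i, |z|^2 = 1.8581
Iter 2: z = 0.2219 + 0.6560i, |z|^2 = 0.4796
Iter 3: z = -1.6811 + -0.1189i, |z|^2 = 2.8402
Iter 4: z = 1.5120 + -0.0103i, |z|^2 = 2.2861
Iter 5: z = 0.9859 + -0.4413i, |z|^2 = 1.1667
Iter 6: z = -0.5227 + -1.2801i, |z|^2 = 1.9120
Iter 7: z = -2.6655 + 0.9283i, |z|^2 = 7.9666
Escaped at iteration 7

Answer: 7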